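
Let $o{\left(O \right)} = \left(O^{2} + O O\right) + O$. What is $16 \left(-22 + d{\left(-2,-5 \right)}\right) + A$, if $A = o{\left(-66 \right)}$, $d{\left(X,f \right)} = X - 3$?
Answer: $8214$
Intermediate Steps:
$d{\left(X,f \right)} = -3 + X$ ($d{\left(X,f \right)} = X - 3 = -3 + X$)
$o{\left(O \right)} = O + 2 O^{2}$ ($o{\left(O \right)} = \left(O^{2} + O^{2}\right) + O = 2 O^{2} + O = O + 2 O^{2}$)
$A = 8646$ ($A = - 66 \left(1 + 2 \left(-66\right)\right) = - 66 \left(1 - 132\right) = \left(-66\right) \left(-131\right) = 8646$)
$16 \left(-22 + d{\left(-2,-5 \right)}\right) + A = 16 \left(-22 - 5\right) + 8646 = 16 \left(-27\right) + 8646 = -432 + 8646 = 8214$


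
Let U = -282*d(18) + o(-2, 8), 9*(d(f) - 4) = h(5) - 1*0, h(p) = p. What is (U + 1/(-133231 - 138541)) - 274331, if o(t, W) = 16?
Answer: -224700817831/815316 ≈ -2.7560e+5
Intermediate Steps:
d(f) = 41/9 (d(f) = 4 + (5 - 1*0)/9 = 4 + (5 + 0)/9 = 4 + (⅑)*5 = 4 + 5/9 = 41/9)
U = -3806/3 (U = -282*41/9 + 16 = -3854/3 + 16 = -3806/3 ≈ -1268.7)
(U + 1/(-133231 - 138541)) - 274331 = (-3806/3 + 1/(-133231 - 138541)) - 274331 = (-3806/3 + 1/(-271772)) - 274331 = (-3806/3 - 1/271772) - 274331 = -1034364235/815316 - 274331 = -224700817831/815316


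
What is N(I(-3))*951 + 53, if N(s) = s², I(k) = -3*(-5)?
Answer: 214028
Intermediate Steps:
I(k) = 15
N(I(-3))*951 + 53 = 15²*951 + 53 = 225*951 + 53 = 213975 + 53 = 214028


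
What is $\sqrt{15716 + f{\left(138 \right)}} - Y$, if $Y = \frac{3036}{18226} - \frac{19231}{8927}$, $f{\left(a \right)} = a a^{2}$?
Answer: $\frac{161700917}{81351751} + 2 \sqrt{660947} \approx 1628.0$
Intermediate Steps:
$f{\left(a \right)} = a^{3}$
$Y = - \frac{161700917}{81351751}$ ($Y = 3036 \cdot \frac{1}{18226} - \frac{19231}{8927} = \frac{1518}{9113} - \frac{19231}{8927} = - \frac{161700917}{81351751} \approx -1.9877$)
$\sqrt{15716 + f{\left(138 \right)}} - Y = \sqrt{15716 + 138^{3}} - - \frac{161700917}{81351751} = \sqrt{15716 + 2628072} + \frac{161700917}{81351751} = \sqrt{2643788} + \frac{161700917}{81351751} = 2 \sqrt{660947} + \frac{161700917}{81351751} = \frac{161700917}{81351751} + 2 \sqrt{660947}$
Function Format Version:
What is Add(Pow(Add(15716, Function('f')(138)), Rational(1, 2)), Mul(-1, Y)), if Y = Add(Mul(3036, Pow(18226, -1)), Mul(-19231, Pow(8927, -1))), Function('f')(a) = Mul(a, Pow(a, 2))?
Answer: Add(Rational(161700917, 81351751), Mul(2, Pow(660947, Rational(1, 2)))) ≈ 1628.0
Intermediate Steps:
Function('f')(a) = Pow(a, 3)
Y = Rational(-161700917, 81351751) (Y = Add(Mul(3036, Rational(1, 18226)), Mul(-19231, Rational(1, 8927))) = Add(Rational(1518, 9113), Rational(-19231, 8927)) = Rational(-161700917, 81351751) ≈ -1.9877)
Add(Pow(Add(15716, Function('f')(138)), Rational(1, 2)), Mul(-1, Y)) = Add(Pow(Add(15716, Pow(138, 3)), Rational(1, 2)), Mul(-1, Rational(-161700917, 81351751))) = Add(Pow(Add(15716, 2628072), Rational(1, 2)), Rational(161700917, 81351751)) = Add(Pow(2643788, Rational(1, 2)), Rational(161700917, 81351751)) = Add(Mul(2, Pow(660947, Rational(1, 2))), Rational(161700917, 81351751)) = Add(Rational(161700917, 81351751), Mul(2, Pow(660947, Rational(1, 2))))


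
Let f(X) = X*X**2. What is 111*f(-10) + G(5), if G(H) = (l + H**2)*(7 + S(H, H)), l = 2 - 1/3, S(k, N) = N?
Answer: -110680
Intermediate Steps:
l = 5/3 (l = 2 - 1*1/3 = 2 - 1/3 = 5/3 ≈ 1.6667)
G(H) = (7 + H)*(5/3 + H**2) (G(H) = (5/3 + H**2)*(7 + H) = (7 + H)*(5/3 + H**2))
f(X) = X**3
111*f(-10) + G(5) = 111*(-10)**3 + (35/3 + 5**3 + 7*5**2 + (5/3)*5) = 111*(-1000) + (35/3 + 125 + 7*25 + 25/3) = -111000 + (35/3 + 125 + 175 + 25/3) = -111000 + 320 = -110680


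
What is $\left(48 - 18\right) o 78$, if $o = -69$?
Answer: $-161460$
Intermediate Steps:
$\left(48 - 18\right) o 78 = \left(48 - 18\right) \left(-69\right) 78 = 30 \left(-69\right) 78 = \left(-2070\right) 78 = -161460$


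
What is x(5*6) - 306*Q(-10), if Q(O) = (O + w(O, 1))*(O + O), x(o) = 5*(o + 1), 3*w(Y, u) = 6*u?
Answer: -48805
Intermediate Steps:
w(Y, u) = 2*u (w(Y, u) = (6*u)/3 = 2*u)
x(o) = 5 + 5*o (x(o) = 5*(1 + o) = 5 + 5*o)
Q(O) = 2*O*(2 + O) (Q(O) = (O + 2*1)*(O + O) = (O + 2)*(2*O) = (2 + O)*(2*O) = 2*O*(2 + O))
x(5*6) - 306*Q(-10) = (5 + 5*(5*6)) - 612*(-10)*(2 - 10) = (5 + 5*30) - 612*(-10)*(-8) = (5 + 150) - 306*160 = 155 - 48960 = -48805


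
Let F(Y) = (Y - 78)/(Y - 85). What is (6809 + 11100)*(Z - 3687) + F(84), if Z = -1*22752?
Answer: -473496057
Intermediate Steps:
F(Y) = (-78 + Y)/(-85 + Y)
Z = -22752
(6809 + 11100)*(Z - 3687) + F(84) = (6809 + 11100)*(-22752 - 3687) + (-78 + 84)/(-85 + 84) = 17909*(-26439) + 6/(-1) = -473496051 - 1*6 = -473496051 - 6 = -473496057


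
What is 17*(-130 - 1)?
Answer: -2227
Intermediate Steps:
17*(-130 - 1) = 17*(-131) = -2227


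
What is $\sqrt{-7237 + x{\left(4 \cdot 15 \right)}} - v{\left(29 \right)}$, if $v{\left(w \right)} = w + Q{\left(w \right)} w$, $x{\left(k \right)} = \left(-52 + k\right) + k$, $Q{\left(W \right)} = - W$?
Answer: $812 + i \sqrt{7169} \approx 812.0 + 84.67 i$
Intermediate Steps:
$x{\left(k \right)} = -52 + 2 k$
$v{\left(w \right)} = w - w^{2}$ ($v{\left(w \right)} = w + - w w = w - w^{2}$)
$\sqrt{-7237 + x{\left(4 \cdot 15 \right)}} - v{\left(29 \right)} = \sqrt{-7237 - \left(52 - 2 \cdot 4 \cdot 15\right)} - 29 \left(1 - 29\right) = \sqrt{-7237 + \left(-52 + 2 \cdot 60\right)} - 29 \left(1 - 29\right) = \sqrt{-7237 + \left(-52 + 120\right)} - 29 \left(-28\right) = \sqrt{-7237 + 68} - -812 = \sqrt{-7169} + 812 = i \sqrt{7169} + 812 = 812 + i \sqrt{7169}$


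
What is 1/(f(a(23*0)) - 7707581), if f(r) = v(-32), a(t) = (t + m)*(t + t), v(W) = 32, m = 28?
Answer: -1/7707549 ≈ -1.2974e-7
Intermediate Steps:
a(t) = 2*t*(28 + t) (a(t) = (t + 28)*(t + t) = (28 + t)*(2*t) = 2*t*(28 + t))
f(r) = 32
1/(f(a(23*0)) - 7707581) = 1/(32 - 7707581) = 1/(-7707549) = -1/7707549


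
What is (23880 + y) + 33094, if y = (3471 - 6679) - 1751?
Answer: 52015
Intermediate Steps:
y = -4959 (y = -3208 - 1751 = -4959)
(23880 + y) + 33094 = (23880 - 4959) + 33094 = 18921 + 33094 = 52015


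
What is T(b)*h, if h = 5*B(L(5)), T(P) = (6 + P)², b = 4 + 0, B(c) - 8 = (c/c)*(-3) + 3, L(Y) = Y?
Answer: 4000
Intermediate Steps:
B(c) = 8 (B(c) = 8 + ((c/c)*(-3) + 3) = 8 + (1*(-3) + 3) = 8 + (-3 + 3) = 8 + 0 = 8)
b = 4
h = 40 (h = 5*8 = 40)
T(b)*h = (6 + 4)²*40 = 10²*40 = 100*40 = 4000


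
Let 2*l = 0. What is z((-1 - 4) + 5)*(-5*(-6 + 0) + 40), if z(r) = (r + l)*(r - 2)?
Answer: 0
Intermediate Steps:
l = 0 (l = (½)*0 = 0)
z(r) = r*(-2 + r) (z(r) = (r + 0)*(r - 2) = r*(-2 + r))
z((-1 - 4) + 5)*(-5*(-6 + 0) + 40) = (((-1 - 4) + 5)*(-2 + ((-1 - 4) + 5)))*(-5*(-6 + 0) + 40) = ((-5 + 5)*(-2 + (-5 + 5)))*(-5*(-6) + 40) = (0*(-2 + 0))*(30 + 40) = (0*(-2))*70 = 0*70 = 0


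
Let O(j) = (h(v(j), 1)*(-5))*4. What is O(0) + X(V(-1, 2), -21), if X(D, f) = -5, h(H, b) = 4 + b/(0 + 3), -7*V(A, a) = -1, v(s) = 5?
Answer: -275/3 ≈ -91.667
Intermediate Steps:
V(A, a) = ⅐ (V(A, a) = -⅐*(-1) = ⅐)
h(H, b) = 4 + b/3
O(j) = -260/3 (O(j) = ((4 + (⅓)*1)*(-5))*4 = ((4 + ⅓)*(-5))*4 = ((13/3)*(-5))*4 = -65/3*4 = -260/3)
O(0) + X(V(-1, 2), -21) = -260/3 - 5 = -275/3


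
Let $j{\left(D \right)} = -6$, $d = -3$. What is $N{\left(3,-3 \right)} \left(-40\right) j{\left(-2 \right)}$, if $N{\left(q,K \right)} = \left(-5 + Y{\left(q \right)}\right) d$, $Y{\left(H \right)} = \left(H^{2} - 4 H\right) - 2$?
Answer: $7200$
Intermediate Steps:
$Y{\left(H \right)} = -2 + H^{2} - 4 H$
$N{\left(q,K \right)} = 21 - 3 q^{2} + 12 q$ ($N{\left(q,K \right)} = \left(-5 - \left(2 - q^{2} + 4 q\right)\right) \left(-3\right) = \left(-7 + q^{2} - 4 q\right) \left(-3\right) = 21 - 3 q^{2} + 12 q$)
$N{\left(3,-3 \right)} \left(-40\right) j{\left(-2 \right)} = \left(21 - 3 \cdot 3^{2} + 12 \cdot 3\right) \left(-40\right) \left(-6\right) = \left(21 - 27 + 36\right) \left(-40\right) \left(-6\right) = 30 \left(-40\right) \left(-6\right) = \left(-1200\right) \left(-6\right) = 7200$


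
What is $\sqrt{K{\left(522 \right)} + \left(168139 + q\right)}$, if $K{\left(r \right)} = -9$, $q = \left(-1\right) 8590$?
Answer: $2 \sqrt{39885} \approx 399.42$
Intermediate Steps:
$q = -8590$
$\sqrt{K{\left(522 \right)} + \left(168139 + q\right)} = \sqrt{-9 + \left(168139 - 8590\right)} = \sqrt{-9 + 159549} = \sqrt{159540} = 2 \sqrt{39885}$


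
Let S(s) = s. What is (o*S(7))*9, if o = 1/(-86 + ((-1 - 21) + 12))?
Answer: -21/32 ≈ -0.65625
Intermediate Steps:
o = -1/96 (o = 1/(-86 + (-22 + 12)) = 1/(-86 - 10) = 1/(-96) = -1/96 ≈ -0.010417)
(o*S(7))*9 = -1/96*7*9 = -7/96*9 = -21/32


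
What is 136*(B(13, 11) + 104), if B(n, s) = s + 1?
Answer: 15776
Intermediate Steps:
B(n, s) = 1 + s
136*(B(13, 11) + 104) = 136*((1 + 11) + 104) = 136*(12 + 104) = 136*116 = 15776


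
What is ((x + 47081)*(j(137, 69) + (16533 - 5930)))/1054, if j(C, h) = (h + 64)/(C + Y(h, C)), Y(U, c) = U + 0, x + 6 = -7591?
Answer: 21561728721/54281 ≈ 3.9722e+5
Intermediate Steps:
x = -7597 (x = -6 - 7591 = -7597)
Y(U, c) = U
j(C, h) = (64 + h)/(C + h) (j(C, h) = (h + 64)/(C + h) = (64 + h)/(C + h))
((x + 47081)*(j(137, 69) + (16533 - 5930)))/1054 = ((-7597 + 47081)*((64 + 69)/(137 + 69) + (16533 - 5930)))/1054 = (39484*(133/206 + 10603))*(1/1054) = (39484*(2184351/206))*(1/1054) = (43123457442/103)*(1/1054) = 21561728721/54281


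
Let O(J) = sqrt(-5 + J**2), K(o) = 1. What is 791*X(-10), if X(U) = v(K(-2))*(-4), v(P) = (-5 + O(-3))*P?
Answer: 9492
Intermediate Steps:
v(P) = -3*P (v(P) = (-5 + sqrt(-5 + (-3)**2))*P = (-5 + sqrt(-5 + 9))*P = (-5 + sqrt(4))*P = (-5 + 2)*P = -3*P)
X(U) = 12 (X(U) = -3*1*(-4) = -3*(-4) = 12)
791*X(-10) = 791*12 = 9492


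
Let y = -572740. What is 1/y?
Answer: -1/572740 ≈ -1.7460e-6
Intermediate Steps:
1/y = 1/(-572740) = -1/572740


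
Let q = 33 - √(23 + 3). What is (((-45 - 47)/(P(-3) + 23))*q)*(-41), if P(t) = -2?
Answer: 41492/7 - 3772*√26/21 ≈ 5011.5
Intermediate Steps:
q = 33 - √26 ≈ 27.901
(((-45 - 47)/(P(-3) + 23))*q)*(-41) = (((-45 - 47)/(-2 + 23))*(33 - √26))*(-41) = ((-92/21)*(33 - √26))*(-41) = ((-92*1/21)*(33 - √26))*(-41) = -92*(33 - √26)/21*(-41) = (-1012/7 + 92*√26/21)*(-41) = 41492/7 - 3772*√26/21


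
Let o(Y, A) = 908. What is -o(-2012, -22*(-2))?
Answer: -908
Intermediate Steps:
-o(-2012, -22*(-2)) = -1*908 = -908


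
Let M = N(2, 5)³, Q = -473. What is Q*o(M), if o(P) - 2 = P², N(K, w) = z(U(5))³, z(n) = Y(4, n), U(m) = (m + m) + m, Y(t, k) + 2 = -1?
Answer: -183249892243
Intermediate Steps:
Y(t, k) = -3 (Y(t, k) = -2 - 1 = -3)
U(m) = 3*m (U(m) = 2*m + m = 3*m)
z(n) = -3
N(K, w) = -27 (N(K, w) = (-3)³ = -27)
M = -19683 (M = (-27)³ = -19683)
o(P) = 2 + P²
Q*o(M) = -473*(2 + (-19683)²) = -473*(2 + 387420489) = -473*387420491 = -183249892243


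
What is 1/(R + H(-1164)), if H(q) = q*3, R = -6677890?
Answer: -1/6681382 ≈ -1.4967e-7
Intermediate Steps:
H(q) = 3*q
1/(R + H(-1164)) = 1/(-6677890 + 3*(-1164)) = 1/(-6677890 - 3492) = 1/(-6681382) = -1/6681382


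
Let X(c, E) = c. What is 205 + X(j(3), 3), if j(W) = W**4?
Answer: 286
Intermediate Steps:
205 + X(j(3), 3) = 205 + 3**4 = 205 + 81 = 286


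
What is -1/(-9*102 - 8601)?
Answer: 1/9519 ≈ 0.00010505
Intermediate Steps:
-1/(-9*102 - 8601) = -1/(-918 - 8601) = -1/(-9519) = -1*(-1/9519) = 1/9519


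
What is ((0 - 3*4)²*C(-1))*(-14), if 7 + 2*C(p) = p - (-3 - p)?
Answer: 6048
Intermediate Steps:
C(p) = -2 + p (C(p) = -7/2 + (p - (-3 - p))/2 = -7/2 + (p + (3 + p))/2 = -7/2 + (3 + 2*p)/2 = -7/2 + (3/2 + p) = -2 + p)
((0 - 3*4)²*C(-1))*(-14) = ((0 - 3*4)²*(-2 - 1))*(-14) = ((0 - 12)²*(-3))*(-14) = ((-12)²*(-3))*(-14) = (144*(-3))*(-14) = -432*(-14) = 6048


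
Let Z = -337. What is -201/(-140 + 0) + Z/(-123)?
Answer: 71903/17220 ≈ 4.1756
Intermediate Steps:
-201/(-140 + 0) + Z/(-123) = -201/(-140 + 0) - 337/(-123) = -201/(-140) - 337*(-1/123) = -201*(-1/140) + 337/123 = 201/140 + 337/123 = 71903/17220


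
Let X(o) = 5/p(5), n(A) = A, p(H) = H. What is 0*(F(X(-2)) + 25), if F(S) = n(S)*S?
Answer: 0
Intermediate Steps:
X(o) = 1 (X(o) = 5/5 = 5*(⅕) = 1)
F(S) = S² (F(S) = S*S = S²)
0*(F(X(-2)) + 25) = 0*(1² + 25) = 0*(1 + 25) = 0*26 = 0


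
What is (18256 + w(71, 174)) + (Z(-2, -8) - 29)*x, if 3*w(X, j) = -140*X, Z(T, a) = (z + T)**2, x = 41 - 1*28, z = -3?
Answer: 44672/3 ≈ 14891.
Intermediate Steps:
x = 13 (x = 41 - 28 = 13)
Z(T, a) = (-3 + T)**2
w(X, j) = -140*X/3 (w(X, j) = (-140*X)/3 = -140*X/3)
(18256 + w(71, 174)) + (Z(-2, -8) - 29)*x = (18256 - 140/3*71) + ((-3 - 2)**2 - 29)*13 = (18256 - 9940/3) + ((-5)**2 - 29)*13 = 44828/3 + (25 - 29)*13 = 44828/3 - 4*13 = 44828/3 - 52 = 44672/3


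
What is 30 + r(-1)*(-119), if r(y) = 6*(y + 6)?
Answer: -3540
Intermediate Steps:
r(y) = 36 + 6*y (r(y) = 6*(6 + y) = 36 + 6*y)
30 + r(-1)*(-119) = 30 + (36 + 6*(-1))*(-119) = 30 + (36 - 6)*(-119) = 30 + 30*(-119) = 30 - 3570 = -3540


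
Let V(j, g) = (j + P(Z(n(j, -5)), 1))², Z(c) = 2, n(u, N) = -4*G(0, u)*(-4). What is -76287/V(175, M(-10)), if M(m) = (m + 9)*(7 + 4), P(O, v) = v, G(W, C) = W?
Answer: -76287/30976 ≈ -2.4628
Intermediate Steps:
n(u, N) = 0 (n(u, N) = -4*0*(-4) = 0*(-4) = 0)
M(m) = 99 + 11*m (M(m) = (9 + m)*11 = 99 + 11*m)
V(j, g) = (1 + j)² (V(j, g) = (j + 1)² = (1 + j)²)
-76287/V(175, M(-10)) = -76287/(1 + 175)² = -76287/(176²) = -76287/30976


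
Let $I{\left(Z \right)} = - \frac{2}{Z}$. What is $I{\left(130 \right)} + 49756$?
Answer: $\frac{3234139}{65} \approx 49756.0$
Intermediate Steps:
$I{\left(130 \right)} + 49756 = - \frac{2}{130} + 49756 = \left(-2\right) \frac{1}{130} + 49756 = - \frac{1}{65} + 49756 = \frac{3234139}{65}$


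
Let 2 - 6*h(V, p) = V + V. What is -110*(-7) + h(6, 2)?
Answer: 2305/3 ≈ 768.33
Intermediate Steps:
h(V, p) = 1/3 - V/3 (h(V, p) = 1/3 - (V + V)/6 = 1/3 - V/3)
-110*(-7) + h(6, 2) = -110*(-7) + (1/3 - 1/3*6) = 770 + (1/3 - 2) = 770 - 5/3 = 2305/3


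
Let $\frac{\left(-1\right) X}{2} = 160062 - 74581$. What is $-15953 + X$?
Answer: $-186915$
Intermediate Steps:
$X = -170962$ ($X = - 2 \left(160062 - 74581\right) = \left(-2\right) 85481 = -170962$)
$-15953 + X = -15953 - 170962 = -186915$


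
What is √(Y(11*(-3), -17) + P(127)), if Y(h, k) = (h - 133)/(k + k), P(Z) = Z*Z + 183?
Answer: √4715579/17 ≈ 127.74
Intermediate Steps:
P(Z) = 183 + Z² (P(Z) = Z² + 183 = 183 + Z²)
Y(h, k) = (-133 + h)/(2*k) (Y(h, k) = (-133 + h)/((2*k)) = (-133 + h)*(1/(2*k)) = (-133 + h)/(2*k))
√(Y(11*(-3), -17) + P(127)) = √((½)*(-133 + 11*(-3))/(-17) + (183 + 127²)) = √((½)*(-1/17)*(-133 - 33) + (183 + 16129)) = √((½)*(-1/17)*(-166) + 16312) = √(83/17 + 16312) = √(277387/17) = √4715579/17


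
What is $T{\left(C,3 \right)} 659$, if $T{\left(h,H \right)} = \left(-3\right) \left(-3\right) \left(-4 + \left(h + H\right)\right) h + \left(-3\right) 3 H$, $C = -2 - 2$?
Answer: $100827$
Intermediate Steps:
$C = -4$
$T{\left(h,H \right)} = - 9 H + h \left(-36 + 9 H + 9 h\right)$ ($T{\left(h,H \right)} = 9 \left(-4 + \left(H + h\right)\right) h - 9 H = 9 \left(-4 + H + h\right) h - 9 H = \left(-36 + 9 H + 9 h\right) h - 9 H = h \left(-36 + 9 H + 9 h\right) - 9 H = - 9 H + h \left(-36 + 9 H + 9 h\right)$)
$T{\left(C,3 \right)} 659 = \left(\left(-36\right) \left(-4\right) - 27 + 9 \left(-4\right)^{2} + 9 \cdot 3 \left(-4\right)\right) 659 = \left(144 - 27 + 9 \cdot 16 - 108\right) 659 = \left(144 - 27 + 144 - 108\right) 659 = 153 \cdot 659 = 100827$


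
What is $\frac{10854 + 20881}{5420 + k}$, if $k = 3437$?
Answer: $\frac{31735}{8857} \approx 3.583$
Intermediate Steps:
$\frac{10854 + 20881}{5420 + k} = \frac{10854 + 20881}{5420 + 3437} = \frac{31735}{8857}$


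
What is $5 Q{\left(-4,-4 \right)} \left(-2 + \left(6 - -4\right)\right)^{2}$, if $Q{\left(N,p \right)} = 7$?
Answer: $2240$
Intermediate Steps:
$5 Q{\left(-4,-4 \right)} \left(-2 + \left(6 - -4\right)\right)^{2} = 5 \cdot 7 \left(-2 + \left(6 - -4\right)\right)^{2} = 35 \left(-2 + \left(6 + 4\right)\right)^{2} = 35 \left(-2 + 10\right)^{2} = 35 \cdot 8^{2} = 35 \cdot 64 = 2240$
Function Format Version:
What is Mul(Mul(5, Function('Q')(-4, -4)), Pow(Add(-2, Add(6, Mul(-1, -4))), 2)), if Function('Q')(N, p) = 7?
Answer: 2240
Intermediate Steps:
Mul(Mul(5, Function('Q')(-4, -4)), Pow(Add(-2, Add(6, Mul(-1, -4))), 2)) = Mul(Mul(5, 7), Pow(Add(-2, Add(6, Mul(-1, -4))), 2)) = Mul(35, Pow(Add(-2, Add(6, 4)), 2)) = Mul(35, Pow(Add(-2, 10), 2)) = Mul(35, Pow(8, 2)) = Mul(35, 64) = 2240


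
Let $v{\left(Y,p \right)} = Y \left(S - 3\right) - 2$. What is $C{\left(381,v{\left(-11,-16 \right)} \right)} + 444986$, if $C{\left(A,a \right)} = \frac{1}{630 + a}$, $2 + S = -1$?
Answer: $\frac{308820285}{694} \approx 4.4499 \cdot 10^{5}$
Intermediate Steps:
$S = -3$ ($S = -2 - 1 = -3$)
$v{\left(Y,p \right)} = -2 - 6 Y$ ($v{\left(Y,p \right)} = Y \left(-3 - 3\right) - 2 = Y \left(-6\right) - 2 = - 6 Y - 2 = -2 - 6 Y$)
$C{\left(381,v{\left(-11,-16 \right)} \right)} + 444986 = \frac{1}{630 - -64} + 444986 = \frac{1}{630 + \left(-2 + 66\right)} + 444986 = \frac{1}{630 + 64} + 444986 = \frac{1}{694} + 444986 = \frac{308820285}{694}$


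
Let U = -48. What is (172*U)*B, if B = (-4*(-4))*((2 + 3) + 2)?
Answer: -924672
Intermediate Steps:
B = 112 (B = 16*(5 + 2) = 16*7 = 112)
(172*U)*B = (172*(-48))*112 = -8256*112 = -924672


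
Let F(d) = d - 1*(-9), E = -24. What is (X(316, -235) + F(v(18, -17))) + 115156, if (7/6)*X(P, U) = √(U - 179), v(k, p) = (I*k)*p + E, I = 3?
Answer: 114223 + 18*I*√46/7 ≈ 1.1422e+5 + 17.44*I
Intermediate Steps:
v(k, p) = -24 + 3*k*p (v(k, p) = (3*k)*p - 24 = 3*k*p - 24 = -24 + 3*k*p)
F(d) = 9 + d (F(d) = d + 9 = 9 + d)
X(P, U) = 6*√(-179 + U)/7 (X(P, U) = 6*√(U - 179)/7 = 6*√(-179 + U)/7)
(X(316, -235) + F(v(18, -17))) + 115156 = (6*√(-179 - 235)/7 + (9 + (-24 + 3*18*(-17)))) + 115156 = (6*√(-414)/7 + (9 + (-24 - 918))) + 115156 = (6*(3*I*√46)/7 + (9 - 942)) + 115156 = (18*I*√46/7 - 933) + 115156 = (-933 + 18*I*√46/7) + 115156 = 114223 + 18*I*√46/7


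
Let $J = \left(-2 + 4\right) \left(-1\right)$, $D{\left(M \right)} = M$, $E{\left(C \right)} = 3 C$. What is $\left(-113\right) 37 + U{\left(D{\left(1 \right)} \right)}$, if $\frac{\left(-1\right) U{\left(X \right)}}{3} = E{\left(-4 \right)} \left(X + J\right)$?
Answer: $-4217$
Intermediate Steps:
$J = -2$ ($J = 2 \left(-1\right) = -2$)
$U{\left(X \right)} = -72 + 36 X$ ($U{\left(X \right)} = - 3 \cdot 3 \left(-4\right) \left(X - 2\right) = - 3 \left(- 12 \left(-2 + X\right)\right) = - 3 \left(24 - 12 X\right) = -72 + 36 X$)
$\left(-113\right) 37 + U{\left(D{\left(1 \right)} \right)} = \left(-113\right) 37 + \left(-72 + 36 \cdot 1\right) = -4181 + \left(-72 + 36\right) = -4181 - 36 = -4217$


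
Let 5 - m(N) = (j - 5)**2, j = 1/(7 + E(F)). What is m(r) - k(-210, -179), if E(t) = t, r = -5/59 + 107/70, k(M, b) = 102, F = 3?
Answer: -12101/100 ≈ -121.01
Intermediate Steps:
r = 5963/4130 (r = -5*1/59 + 107*(1/70) = -5/59 + 107/70 = 5963/4130 ≈ 1.4438)
j = 1/10 (j = 1/(7 + 3) = 1/10 ≈ 0.10000)
m(N) = -1901/100 (m(N) = 5 - (1/10 - 5)**2 = 5 - (-49/10)**2 = 5 - 1*2401/100 = 5 - 2401/100 = -1901/100)
m(r) - k(-210, -179) = -1901/100 - 1*102 = -1901/100 - 102 = -12101/100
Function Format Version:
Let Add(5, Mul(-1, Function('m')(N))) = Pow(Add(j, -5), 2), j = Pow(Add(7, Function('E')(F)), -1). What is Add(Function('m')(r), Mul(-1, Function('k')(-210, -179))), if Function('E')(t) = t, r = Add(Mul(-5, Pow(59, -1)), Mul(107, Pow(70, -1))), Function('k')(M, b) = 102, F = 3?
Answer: Rational(-12101, 100) ≈ -121.01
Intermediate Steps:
r = Rational(5963, 4130) (r = Add(Mul(-5, Rational(1, 59)), Mul(107, Rational(1, 70))) = Add(Rational(-5, 59), Rational(107, 70)) = Rational(5963, 4130) ≈ 1.4438)
j = Rational(1, 10) (j = Pow(Add(7, 3), -1) = Pow(10, -1) = Rational(1, 10) ≈ 0.10000)
Function('m')(N) = Rational(-1901, 100) (Function('m')(N) = Add(5, Mul(-1, Pow(Add(Rational(1, 10), -5), 2))) = Add(5, Mul(-1, Pow(Rational(-49, 10), 2))) = Add(5, Mul(-1, Rational(2401, 100))) = Add(5, Rational(-2401, 100)) = Rational(-1901, 100))
Add(Function('m')(r), Mul(-1, Function('k')(-210, -179))) = Add(Rational(-1901, 100), Mul(-1, 102)) = Add(Rational(-1901, 100), -102) = Rational(-12101, 100)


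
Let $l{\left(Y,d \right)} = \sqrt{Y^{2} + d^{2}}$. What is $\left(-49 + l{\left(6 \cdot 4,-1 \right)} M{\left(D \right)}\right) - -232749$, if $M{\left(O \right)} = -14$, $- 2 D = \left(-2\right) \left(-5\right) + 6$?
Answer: $232700 - 14 \sqrt{577} \approx 2.3236 \cdot 10^{5}$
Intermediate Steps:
$D = -8$ ($D = - \frac{\left(-2\right) \left(-5\right) + 6}{2} = - \frac{10 + 6}{2} = \left(- \frac{1}{2}\right) 16 = -8$)
$\left(-49 + l{\left(6 \cdot 4,-1 \right)} M{\left(D \right)}\right) - -232749 = \left(-49 + \sqrt{\left(6 \cdot 4\right)^{2} + \left(-1\right)^{2}} \left(-14\right)\right) - -232749 = \left(-49 + \sqrt{24^{2} + 1} \left(-14\right)\right) + 232749 = \left(-49 + \sqrt{576 + 1} \left(-14\right)\right) + 232749 = \left(-49 + \sqrt{577} \left(-14\right)\right) + 232749 = \left(-49 - 14 \sqrt{577}\right) + 232749 = 232700 - 14 \sqrt{577}$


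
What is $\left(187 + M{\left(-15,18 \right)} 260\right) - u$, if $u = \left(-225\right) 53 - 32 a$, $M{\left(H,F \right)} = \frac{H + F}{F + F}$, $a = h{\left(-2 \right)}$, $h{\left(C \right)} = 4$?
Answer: $\frac{36785}{3} \approx 12262.0$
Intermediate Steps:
$a = 4$
$M{\left(H,F \right)} = \frac{F + H}{2 F}$
$u = -12053$ ($u = \left(-225\right) 53 - 128 = -11925 - 128 = -12053$)
$\left(187 + M{\left(-15,18 \right)} 260\right) - u = \left(187 + \frac{18 - 15}{2 \cdot 18} \cdot 260\right) - -12053 = \left(187 + \frac{1}{2} \cdot \frac{1}{18} \cdot 3 \cdot 260\right) + 12053 = \left(187 + \frac{1}{12} \cdot 260\right) + 12053 = \left(187 + \frac{65}{3}\right) + 12053 = \frac{626}{3} + 12053 = \frac{36785}{3}$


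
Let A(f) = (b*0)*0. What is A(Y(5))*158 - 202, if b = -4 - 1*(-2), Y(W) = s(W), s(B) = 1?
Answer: -202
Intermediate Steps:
Y(W) = 1
b = -2 (b = -4 + 2 = -2)
A(f) = 0 (A(f) = -2*0*0 = 0*0 = 0)
A(Y(5))*158 - 202 = 0*158 - 202 = 0 - 202 = -202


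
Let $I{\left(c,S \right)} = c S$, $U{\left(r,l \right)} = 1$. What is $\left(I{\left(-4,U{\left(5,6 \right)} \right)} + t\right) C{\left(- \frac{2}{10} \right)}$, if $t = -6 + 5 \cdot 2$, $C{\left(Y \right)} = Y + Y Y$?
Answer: $0$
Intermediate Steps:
$C{\left(Y \right)} = Y + Y^{2}$
$I{\left(c,S \right)} = S c$
$t = 4$ ($t = -6 + 10 = 4$)
$\left(I{\left(-4,U{\left(5,6 \right)} \right)} + t\right) C{\left(- \frac{2}{10} \right)} = \left(1 \left(-4\right) + 4\right) - \frac{2}{10} \left(1 - \frac{2}{10}\right) = \left(-4 + 4\right) \left(-2\right) \frac{1}{10} \left(1 - \frac{1}{5}\right) = 0 \left(- \frac{1 - \frac{1}{5}}{5}\right) = 0 \left(\left(- \frac{1}{5}\right) \frac{4}{5}\right) = 0 \left(- \frac{4}{25}\right) = 0$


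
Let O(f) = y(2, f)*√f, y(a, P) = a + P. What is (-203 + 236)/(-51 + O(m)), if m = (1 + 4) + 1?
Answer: -561/739 - 88*√6/739 ≈ -1.0508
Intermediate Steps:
y(a, P) = P + a
m = 6 (m = 5 + 1 = 6)
O(f) = √f*(2 + f) (O(f) = (f + 2)*√f = (2 + f)*√f = √f*(2 + f))
(-203 + 236)/(-51 + O(m)) = (-203 + 236)/(-51 + √6*(2 + 6)) = 33/(-51 + √6*8) = 33/(-51 + 8*√6)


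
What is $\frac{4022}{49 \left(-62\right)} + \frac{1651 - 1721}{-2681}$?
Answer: $- \frac{755023}{581777} \approx -1.2978$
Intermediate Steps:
$\frac{4022}{49 \left(-62\right)} + \frac{1651 - 1721}{-2681} = \frac{4022}{-3038} + \left(1651 - 1721\right) \left(- \frac{1}{2681}\right) = 4022 \left(- \frac{1}{3038}\right) - - \frac{10}{383} = - \frac{2011}{1519} + \frac{10}{383} = - \frac{755023}{581777}$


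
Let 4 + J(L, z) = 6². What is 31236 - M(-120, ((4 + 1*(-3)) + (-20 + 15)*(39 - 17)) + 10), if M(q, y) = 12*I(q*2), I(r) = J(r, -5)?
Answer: 30852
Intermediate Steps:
J(L, z) = 32 (J(L, z) = -4 + 6² = -4 + 36 = 32)
I(r) = 32
M(q, y) = 384 (M(q, y) = 12*32 = 384)
31236 - M(-120, ((4 + 1*(-3)) + (-20 + 15)*(39 - 17)) + 10) = 31236 - 1*384 = 31236 - 384 = 30852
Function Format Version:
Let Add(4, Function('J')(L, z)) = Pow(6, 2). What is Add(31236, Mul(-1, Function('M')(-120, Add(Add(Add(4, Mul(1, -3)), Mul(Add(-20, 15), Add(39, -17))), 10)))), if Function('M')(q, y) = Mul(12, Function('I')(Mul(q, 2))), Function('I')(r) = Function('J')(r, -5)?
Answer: 30852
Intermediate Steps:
Function('J')(L, z) = 32 (Function('J')(L, z) = Add(-4, Pow(6, 2)) = Add(-4, 36) = 32)
Function('I')(r) = 32
Function('M')(q, y) = 384 (Function('M')(q, y) = Mul(12, 32) = 384)
Add(31236, Mul(-1, Function('M')(-120, Add(Add(Add(4, Mul(1, -3)), Mul(Add(-20, 15), Add(39, -17))), 10)))) = Add(31236, Mul(-1, 384)) = Add(31236, -384) = 30852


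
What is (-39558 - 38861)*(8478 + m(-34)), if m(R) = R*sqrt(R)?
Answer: -664836282 + 2666246*I*sqrt(34) ≈ -6.6484e+8 + 1.5547e+7*I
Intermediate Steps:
m(R) = R**(3/2)
(-39558 - 38861)*(8478 + m(-34)) = (-39558 - 38861)*(8478 + (-34)**(3/2)) = -78419*(8478 - 34*I*sqrt(34)) = -664836282 + 2666246*I*sqrt(34)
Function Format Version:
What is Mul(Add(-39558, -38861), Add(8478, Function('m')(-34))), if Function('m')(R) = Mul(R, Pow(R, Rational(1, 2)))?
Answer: Add(-664836282, Mul(2666246, I, Pow(34, Rational(1, 2)))) ≈ Add(-6.6484e+8, Mul(1.5547e+7, I))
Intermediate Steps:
Function('m')(R) = Pow(R, Rational(3, 2))
Mul(Add(-39558, -38861), Add(8478, Function('m')(-34))) = Mul(Add(-39558, -38861), Add(8478, Pow(-34, Rational(3, 2)))) = Mul(-78419, Add(8478, Mul(-34, I, Pow(34, Rational(1, 2))))) = Add(-664836282, Mul(2666246, I, Pow(34, Rational(1, 2))))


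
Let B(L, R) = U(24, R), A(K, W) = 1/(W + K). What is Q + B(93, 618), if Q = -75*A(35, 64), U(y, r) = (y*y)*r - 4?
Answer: 11746787/33 ≈ 3.5596e+5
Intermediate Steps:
U(y, r) = -4 + r*y² (U(y, r) = y²*r - 4 = r*y² - 4 = -4 + r*y²)
A(K, W) = 1/(K + W)
B(L, R) = -4 + 576*R (B(L, R) = -4 + R*24² = -4 + R*576 = -4 + 576*R)
Q = -25/33 (Q = -75/(35 + 64) = -75/99 = -75*1/99 = -25/33 ≈ -0.75758)
Q + B(93, 618) = -25/33 + (-4 + 576*618) = -25/33 + (-4 + 355968) = -25/33 + 355964 = 11746787/33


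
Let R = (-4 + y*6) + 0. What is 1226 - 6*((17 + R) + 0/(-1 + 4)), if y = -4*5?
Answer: 1868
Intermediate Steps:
y = -20
R = -124 (R = (-4 - 20*6) + 0 = (-4 - 120) + 0 = -124 + 0 = -124)
1226 - 6*((17 + R) + 0/(-1 + 4)) = 1226 - 6*((17 - 124) + 0/(-1 + 4)) = 1226 - 6*(-107 + 0/3) = 1226 - 6*(-107 + 0*(⅓)) = 1226 - 6*(-107 + 0) = 1226 - 6*(-107) = 1226 + 642 = 1868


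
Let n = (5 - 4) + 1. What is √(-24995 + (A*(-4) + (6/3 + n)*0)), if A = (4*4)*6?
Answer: I*√25379 ≈ 159.31*I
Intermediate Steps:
A = 96 (A = 16*6 = 96)
n = 2 (n = 1 + 1 = 2)
√(-24995 + (A*(-4) + (6/3 + n)*0)) = √(-24995 + (96*(-4) + (6/3 + 2)*0)) = √(-24995 + (-384 + (6*(⅓) + 2)*0)) = √(-24995 + (-384 + (2 + 2)*0)) = √(-24995 + (-384 + 4*0)) = √(-24995 + (-384 + 0)) = √(-24995 - 384) = √(-25379) = I*√25379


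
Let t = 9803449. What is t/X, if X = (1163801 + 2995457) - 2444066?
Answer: 9803449/1715192 ≈ 5.7157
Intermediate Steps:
X = 1715192 (X = 4159258 - 2444066 = 1715192)
t/X = 9803449/1715192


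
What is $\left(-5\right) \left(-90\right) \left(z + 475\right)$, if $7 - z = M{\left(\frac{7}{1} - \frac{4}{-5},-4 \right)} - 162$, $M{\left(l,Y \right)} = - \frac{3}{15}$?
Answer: $289890$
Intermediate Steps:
$M{\left(l,Y \right)} = - \frac{1}{5}$ ($M{\left(l,Y \right)} = \left(-3\right) \frac{1}{15} = - \frac{1}{5}$)
$z = \frac{846}{5}$ ($z = 7 - \left(- \frac{1}{5} - 162\right) = 7 - - \frac{811}{5} = 7 + \frac{811}{5} = \frac{846}{5} \approx 169.2$)
$\left(-5\right) \left(-90\right) \left(z + 475\right) = \left(-5\right) \left(-90\right) \left(\frac{846}{5} + 475\right) = 450 \cdot \frac{3221}{5} = 289890$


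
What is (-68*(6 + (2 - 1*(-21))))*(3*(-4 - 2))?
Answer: 35496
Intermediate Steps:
(-68*(6 + (2 - 1*(-21))))*(3*(-4 - 2)) = (-68*(6 + (2 + 21)))*(3*(-6)) = -68*(6 + 23)*(-18) = -68*29*(-18) = -1972*(-18) = 35496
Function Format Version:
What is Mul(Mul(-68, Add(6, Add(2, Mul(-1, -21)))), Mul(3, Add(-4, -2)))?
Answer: 35496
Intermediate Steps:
Mul(Mul(-68, Add(6, Add(2, Mul(-1, -21)))), Mul(3, Add(-4, -2))) = Mul(Mul(-68, Add(6, Add(2, 21))), Mul(3, -6)) = Mul(Mul(-68, Add(6, 23)), -18) = Mul(Mul(-68, 29), -18) = Mul(-1972, -18) = 35496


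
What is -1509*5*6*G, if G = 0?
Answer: 0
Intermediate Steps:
-1509*5*6*G = -1509*5*6*0 = -45270*0 = -1509*0 = 0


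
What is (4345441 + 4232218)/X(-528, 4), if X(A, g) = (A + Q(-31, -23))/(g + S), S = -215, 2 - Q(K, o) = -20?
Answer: 1809886049/506 ≈ 3.5768e+6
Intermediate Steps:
Q(K, o) = 22 (Q(K, o) = 2 - 1*(-20) = 2 + 20 = 22)
X(A, g) = (22 + A)/(-215 + g) (X(A, g) = (A + 22)/(g - 215) = (22 + A)/(-215 + g))
(4345441 + 4232218)/X(-528, 4) = (4345441 + 4232218)/(((22 - 528)/(-215 + 4))) = 8577659/((-506/(-211))) = 8577659/((-1/211*(-506))) = 8577659/(506/211) = 8577659*(211/506) = 1809886049/506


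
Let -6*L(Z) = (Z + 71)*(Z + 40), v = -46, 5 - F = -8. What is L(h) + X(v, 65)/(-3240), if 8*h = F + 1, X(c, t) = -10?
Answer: -1312111/2592 ≈ -506.22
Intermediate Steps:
F = 13 (F = 5 - 1*(-8) = 5 + 8 = 13)
h = 7/4 (h = (13 + 1)/8 = (⅛)*14 = 7/4 ≈ 1.7500)
L(Z) = -(40 + Z)*(71 + Z)/6 (L(Z) = -(Z + 71)*(Z + 40)/6 = -(71 + Z)*(40 + Z)/6 = -(40 + Z)*(71 + Z)/6)
L(h) + X(v, 65)/(-3240) = (-1420/3 - 37/2*7/4 - (7/4)²/6) - 10/(-3240) = (-1420/3 - 259/8 - ⅙*49/16) - 10*(-1/3240) = (-1420/3 - 259/8 - 49/96) + 1/324 = -16199/32 + 1/324 = -1312111/2592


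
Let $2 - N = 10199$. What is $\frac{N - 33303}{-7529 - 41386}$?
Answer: $\frac{2900}{3261} \approx 0.8893$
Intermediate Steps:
$N = -10197$ ($N = 2 - 10199 = -10197$)
$\frac{N - 33303}{-7529 - 41386} = \frac{-10197 - 33303}{-7529 - 41386} = - \frac{43500}{-48915} = \left(-43500\right) \left(- \frac{1}{48915}\right) = \frac{2900}{3261}$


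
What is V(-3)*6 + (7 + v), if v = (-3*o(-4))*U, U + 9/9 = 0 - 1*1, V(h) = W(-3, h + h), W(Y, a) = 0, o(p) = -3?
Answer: -11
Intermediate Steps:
V(h) = 0
U = -2 (U = -1 + (0 - 1*1) = -1 + (0 - 1) = -1 - 1 = -2)
v = -18 (v = -3*(-3)*(-2) = 9*(-2) = -18)
V(-3)*6 + (7 + v) = 0*6 + (7 - 18) = 0 - 11 = -11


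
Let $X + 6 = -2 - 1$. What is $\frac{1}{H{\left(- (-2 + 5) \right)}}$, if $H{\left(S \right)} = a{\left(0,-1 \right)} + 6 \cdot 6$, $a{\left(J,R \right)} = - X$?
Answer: $\frac{1}{45} \approx 0.022222$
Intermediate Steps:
$X = -9$ ($X = -6 - 3 = -9$)
$a{\left(J,R \right)} = 9$ ($a{\left(J,R \right)} = \left(-1\right) \left(-9\right) = 9$)
$H{\left(S \right)} = 45$ ($H{\left(S \right)} = 9 + 6 \cdot 6 = 9 + 36 = 45$)
$\frac{1}{H{\left(- (-2 + 5) \right)}} = \frac{1}{45}$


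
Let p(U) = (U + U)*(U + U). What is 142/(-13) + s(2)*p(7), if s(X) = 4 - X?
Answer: 4954/13 ≈ 381.08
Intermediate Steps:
p(U) = 4*U**2 (p(U) = (2*U)*(2*U) = 4*U**2)
142/(-13) + s(2)*p(7) = 142/(-13) + (4 - 1*2)*(4*7**2) = 142*(-1/13) + (4 - 2)*(4*49) = -142/13 + 2*196 = -142/13 + 392 = 4954/13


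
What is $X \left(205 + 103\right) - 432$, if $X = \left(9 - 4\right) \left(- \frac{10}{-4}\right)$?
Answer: $3418$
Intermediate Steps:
$X = \frac{25}{2}$ ($X = 5 \left(\left(-10\right) \left(- \frac{1}{4}\right)\right) = 5 \cdot \frac{5}{2} = \frac{25}{2} \approx 12.5$)
$X \left(205 + 103\right) - 432 = \frac{25 \left(205 + 103\right)}{2} - 432 = \frac{25}{2} \cdot 308 - 432 = 3850 - 432 = 3418$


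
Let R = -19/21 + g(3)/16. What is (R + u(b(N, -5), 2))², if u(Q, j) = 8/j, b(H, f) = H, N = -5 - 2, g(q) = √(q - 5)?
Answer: 540359/56448 + 65*I*√2/168 ≈ 9.5727 + 0.54717*I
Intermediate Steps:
g(q) = √(-5 + q)
N = -7
R = -19/21 + I*√2/16 (R = -19/21 + √(-5 + 3)/16 = -19*1/21 + √(-2)*(1/16) = -19/21 + (I*√2)*(1/16) = -19/21 + I*√2/16 ≈ -0.90476 + 0.088388*I)
(R + u(b(N, -5), 2))² = ((-19/21 + I*√2/16) + 8/2)² = ((-19/21 + I*√2/16) + 8*(½))² = ((-19/21 + I*√2/16) + 4)² = (65/21 + I*√2/16)²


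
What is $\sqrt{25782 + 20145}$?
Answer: $81 \sqrt{7} \approx 214.31$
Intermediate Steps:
$\sqrt{25782 + 20145} = \sqrt{45927} = 81 \sqrt{7}$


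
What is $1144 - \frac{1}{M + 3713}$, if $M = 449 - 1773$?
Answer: $\frac{2733015}{2389} \approx 1144.0$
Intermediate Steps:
$M = -1324$ ($M = 449 - 1773 = -1324$)
$1144 - \frac{1}{M + 3713} = 1144 - \frac{1}{-1324 + 3713} = 1144 - \frac{1}{2389} = \frac{2733015}{2389}$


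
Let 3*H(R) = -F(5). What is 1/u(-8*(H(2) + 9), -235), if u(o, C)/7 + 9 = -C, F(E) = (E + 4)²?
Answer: 1/1582 ≈ 0.00063211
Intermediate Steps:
F(E) = (4 + E)²
H(R) = -27 (H(R) = (-(4 + 5)²)/3 = (-1*9²)/3 = (-1*81)/3 = (⅓)*(-81) = -27)
u(o, C) = -63 - 7*C (u(o, C) = -63 + 7*(-C) = -63 - 7*C)
1/u(-8*(H(2) + 9), -235) = 1/(-63 - 7*(-235)) = 1/(-63 + 1645) = 1/1582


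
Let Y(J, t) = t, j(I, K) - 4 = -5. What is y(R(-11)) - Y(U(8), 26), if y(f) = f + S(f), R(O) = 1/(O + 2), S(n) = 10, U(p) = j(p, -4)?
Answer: -145/9 ≈ -16.111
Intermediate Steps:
j(I, K) = -1 (j(I, K) = 4 - 5 = -1)
U(p) = -1
R(O) = 1/(2 + O)
y(f) = 10 + f (y(f) = f + 10 = 10 + f)
y(R(-11)) - Y(U(8), 26) = (10 + 1/(2 - 11)) - 1*26 = (10 + 1/(-9)) - 26 = (10 - 1/9) - 26 = 89/9 - 26 = -145/9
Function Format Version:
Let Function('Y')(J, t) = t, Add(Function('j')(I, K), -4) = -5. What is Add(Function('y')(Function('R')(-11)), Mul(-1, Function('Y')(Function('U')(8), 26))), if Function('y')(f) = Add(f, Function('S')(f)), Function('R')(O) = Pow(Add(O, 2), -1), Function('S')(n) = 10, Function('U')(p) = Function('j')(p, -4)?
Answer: Rational(-145, 9) ≈ -16.111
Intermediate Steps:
Function('j')(I, K) = -1 (Function('j')(I, K) = Add(4, -5) = -1)
Function('U')(p) = -1
Function('R')(O) = Pow(Add(2, O), -1)
Function('y')(f) = Add(10, f) (Function('y')(f) = Add(f, 10) = Add(10, f))
Add(Function('y')(Function('R')(-11)), Mul(-1, Function('Y')(Function('U')(8), 26))) = Add(Add(10, Pow(Add(2, -11), -1)), Mul(-1, 26)) = Add(Add(10, Pow(-9, -1)), -26) = Add(Add(10, Rational(-1, 9)), -26) = Add(Rational(89, 9), -26) = Rational(-145, 9)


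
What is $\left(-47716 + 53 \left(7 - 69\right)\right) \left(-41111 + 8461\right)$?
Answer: $1665215300$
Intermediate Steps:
$\left(-47716 + 53 \left(7 - 69\right)\right) \left(-41111 + 8461\right) = \left(-47716 + 53 \left(-62\right)\right) \left(-32650\right) = \left(-47716 - 3286\right) \left(-32650\right) = \left(-51002\right) \left(-32650\right) = 1665215300$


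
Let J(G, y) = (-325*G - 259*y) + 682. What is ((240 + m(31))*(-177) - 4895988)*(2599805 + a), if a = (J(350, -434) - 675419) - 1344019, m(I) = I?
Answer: -2866035433275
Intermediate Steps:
J(G, y) = 682 - 325*G - 259*y
a = -2020100 (a = ((682 - 325*350 - 259*(-434)) - 675419) - 1344019 = ((682 - 113750 + 112406) - 675419) - 1344019 = (-662 - 675419) - 1344019 = -676081 - 1344019 = -2020100)
((240 + m(31))*(-177) - 4895988)*(2599805 + a) = ((240 + 31)*(-177) - 4895988)*(2599805 - 2020100) = (271*(-177) - 4895988)*579705 = (-47967 - 4895988)*579705 = -4943955*579705 = -2866035433275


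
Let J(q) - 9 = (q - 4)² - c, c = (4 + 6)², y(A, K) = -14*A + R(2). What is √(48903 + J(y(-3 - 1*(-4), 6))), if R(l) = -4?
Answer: 4*√3081 ≈ 222.03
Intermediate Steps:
y(A, K) = -4 - 14*A (y(A, K) = -14*A - 4 = -4 - 14*A)
c = 100 (c = 10² = 100)
J(q) = -91 + (-4 + q)² (J(q) = 9 + ((q - 4)² - 1*100) = 9 + ((-4 + q)² - 100) = 9 + (-100 + (-4 + q)²) = -91 + (-4 + q)²)
√(48903 + J(y(-3 - 1*(-4), 6))) = √(48903 + (-91 + (-4 + (-4 - 14*(-3 - 1*(-4))))²)) = √(48903 + (-91 + (-4 + (-4 - 14*(-3 + 4)))²)) = √(48903 + (-91 + (-4 + (-4 - 14*1))²)) = √(48903 + (-91 + (-4 + (-4 - 14))²)) = √(48903 + (-91 + (-4 - 18)²)) = √(48903 + (-91 + (-22)²)) = √(48903 + (-91 + 484)) = √(48903 + 393) = √49296 = 4*√3081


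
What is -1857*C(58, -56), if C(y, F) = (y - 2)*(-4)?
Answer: 415968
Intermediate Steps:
C(y, F) = 8 - 4*y (C(y, F) = (-2 + y)*(-4) = 8 - 4*y)
-1857*C(58, -56) = -1857*(8 - 4*58) = -1857*(8 - 232) = -1857*(-224) = 415968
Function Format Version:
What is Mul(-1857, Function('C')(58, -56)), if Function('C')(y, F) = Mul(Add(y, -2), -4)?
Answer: 415968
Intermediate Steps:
Function('C')(y, F) = Add(8, Mul(-4, y)) (Function('C')(y, F) = Mul(Add(-2, y), -4) = Add(8, Mul(-4, y)))
Mul(-1857, Function('C')(58, -56)) = Mul(-1857, Add(8, Mul(-4, 58))) = Mul(-1857, Add(8, -232)) = Mul(-1857, -224) = 415968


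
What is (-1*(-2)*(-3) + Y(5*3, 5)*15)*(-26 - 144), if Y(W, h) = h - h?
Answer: 1020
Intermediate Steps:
Y(W, h) = 0
(-1*(-2)*(-3) + Y(5*3, 5)*15)*(-26 - 144) = (-1*(-2)*(-3) + 0*15)*(-26 - 144) = (2*(-3) + 0)*(-170) = (-6 + 0)*(-170) = -6*(-170) = 1020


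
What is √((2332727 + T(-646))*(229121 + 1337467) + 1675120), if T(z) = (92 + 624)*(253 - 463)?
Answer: 2*√854717907229 ≈ 1.8490e+6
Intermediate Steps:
T(z) = -150360 (T(z) = 716*(-210) = -150360)
√((2332727 + T(-646))*(229121 + 1337467) + 1675120) = √((2332727 - 150360)*(229121 + 1337467) + 1675120) = √(2182367*1566588 + 1675120) = √(3418869953796 + 1675120) = √3418871628916 = 2*√854717907229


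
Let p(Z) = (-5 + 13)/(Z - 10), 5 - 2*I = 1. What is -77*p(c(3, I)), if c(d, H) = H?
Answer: 77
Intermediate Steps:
I = 2 (I = 5/2 - 1/2*1 = 5/2 - 1/2 = 2)
p(Z) = 8/(-10 + Z)
-77*p(c(3, I)) = -616/(-10 + 2) = -616/(-8) = -616*(-1)/8 = -77*(-1) = 77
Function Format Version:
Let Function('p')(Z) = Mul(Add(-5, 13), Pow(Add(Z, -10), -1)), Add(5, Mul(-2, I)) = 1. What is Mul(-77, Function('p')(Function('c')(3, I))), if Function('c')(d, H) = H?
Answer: 77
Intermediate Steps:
I = 2 (I = Add(Rational(5, 2), Mul(Rational(-1, 2), 1)) = Add(Rational(5, 2), Rational(-1, 2)) = 2)
Function('p')(Z) = Mul(8, Pow(Add(-10, Z), -1))
Mul(-77, Function('p')(Function('c')(3, I))) = Mul(-77, Mul(8, Pow(Add(-10, 2), -1))) = Mul(-77, Mul(8, Pow(-8, -1))) = Mul(-77, Mul(8, Rational(-1, 8))) = Mul(-77, -1) = 77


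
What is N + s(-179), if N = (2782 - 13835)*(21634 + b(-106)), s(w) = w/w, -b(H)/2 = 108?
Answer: -236733153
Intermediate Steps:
b(H) = -216 (b(H) = -2*108 = -216)
s(w) = 1
N = -236733154 (N = (2782 - 13835)*(21634 - 216) = -11053*21418 = -236733154)
N + s(-179) = -236733154 + 1 = -236733153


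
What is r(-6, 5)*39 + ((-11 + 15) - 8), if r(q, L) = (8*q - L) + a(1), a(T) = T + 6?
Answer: -1798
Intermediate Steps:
a(T) = 6 + T
r(q, L) = 7 - L + 8*q (r(q, L) = (8*q - L) + (6 + 1) = (-L + 8*q) + 7 = 7 - L + 8*q)
r(-6, 5)*39 + ((-11 + 15) - 8) = (7 - 1*5 + 8*(-6))*39 + ((-11 + 15) - 8) = (7 - 5 - 48)*39 + (4 - 8) = -46*39 - 4 = -1794 - 4 = -1798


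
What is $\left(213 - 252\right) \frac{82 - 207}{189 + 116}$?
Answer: $\frac{975}{61} \approx 15.984$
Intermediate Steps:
$\left(213 - 252\right) \frac{82 - 207}{189 + 116} = - 39 \left(- \frac{125}{305}\right) = - 39 \left(\left(-125\right) \frac{1}{305}\right) = \left(-39\right) \left(- \frac{25}{61}\right) = \frac{975}{61}$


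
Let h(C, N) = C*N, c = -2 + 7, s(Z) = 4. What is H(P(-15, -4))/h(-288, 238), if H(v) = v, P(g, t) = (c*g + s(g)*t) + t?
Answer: 95/68544 ≈ 0.0013860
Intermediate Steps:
c = 5
P(g, t) = 5*g + 5*t (P(g, t) = (5*g + 4*t) + t = (4*t + 5*g) + t = 5*g + 5*t)
H(P(-15, -4))/h(-288, 238) = (5*(-15) + 5*(-4))/((-288*238)) = (-75 - 20)/(-68544) = -95*(-1/68544) = 95/68544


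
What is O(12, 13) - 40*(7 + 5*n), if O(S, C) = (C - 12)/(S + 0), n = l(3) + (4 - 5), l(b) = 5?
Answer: -12959/12 ≈ -1079.9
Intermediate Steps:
n = 4 (n = 5 + (4 - 5) = 5 - 1 = 4)
O(S, C) = (-12 + C)/S
O(12, 13) - 40*(7 + 5*n) = (-12 + 13)/12 - 40*(7 + 5*4) = (1/12)*1 - 40*(7 + 20) = 1/12 - 40*27 = 1/12 - 1080 = -12959/12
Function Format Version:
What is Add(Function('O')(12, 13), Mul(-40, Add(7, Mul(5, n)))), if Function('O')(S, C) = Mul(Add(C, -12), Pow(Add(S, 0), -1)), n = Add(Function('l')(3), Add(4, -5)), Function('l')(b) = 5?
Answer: Rational(-12959, 12) ≈ -1079.9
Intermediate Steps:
n = 4 (n = Add(5, Add(4, -5)) = Add(5, -1) = 4)
Function('O')(S, C) = Mul(Pow(S, -1), Add(-12, C)) (Function('O')(S, C) = Mul(Add(-12, C), Pow(S, -1)) = Mul(Pow(S, -1), Add(-12, C)))
Add(Function('O')(12, 13), Mul(-40, Add(7, Mul(5, n)))) = Add(Mul(Pow(12, -1), Add(-12, 13)), Mul(-40, Add(7, Mul(5, 4)))) = Add(Mul(Rational(1, 12), 1), Mul(-40, Add(7, 20))) = Add(Rational(1, 12), Mul(-40, 27)) = Add(Rational(1, 12), -1080) = Rational(-12959, 12)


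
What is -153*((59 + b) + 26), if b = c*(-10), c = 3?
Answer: -8415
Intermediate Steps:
b = -30 (b = 3*(-10) = -30)
-153*((59 + b) + 26) = -153*((59 - 30) + 26) = -153*(29 + 26) = -153*55 = -8415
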